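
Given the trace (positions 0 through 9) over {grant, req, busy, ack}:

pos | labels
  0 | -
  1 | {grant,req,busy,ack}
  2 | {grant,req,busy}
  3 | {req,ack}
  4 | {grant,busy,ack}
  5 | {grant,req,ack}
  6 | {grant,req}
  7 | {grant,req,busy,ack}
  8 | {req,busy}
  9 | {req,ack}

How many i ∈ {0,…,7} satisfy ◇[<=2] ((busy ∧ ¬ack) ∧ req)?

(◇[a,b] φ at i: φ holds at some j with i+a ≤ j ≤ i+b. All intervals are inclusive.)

Evaluate at each i in [0,7]:
  i=0: ✓ (witness j=2)
  i=1: ✓ (witness j=2)
  i=2: ✓ (witness j=2)
  i=3: ✗ (none in [3,5])
  i=4: ✗ (none in [4,6])
  i=5: ✗ (none in [5,7])
  i=6: ✓ (witness j=8)
  i=7: ✓ (witness j=8)
Positions where it holds: {0, 1, 2, 6, 7} → 5.

5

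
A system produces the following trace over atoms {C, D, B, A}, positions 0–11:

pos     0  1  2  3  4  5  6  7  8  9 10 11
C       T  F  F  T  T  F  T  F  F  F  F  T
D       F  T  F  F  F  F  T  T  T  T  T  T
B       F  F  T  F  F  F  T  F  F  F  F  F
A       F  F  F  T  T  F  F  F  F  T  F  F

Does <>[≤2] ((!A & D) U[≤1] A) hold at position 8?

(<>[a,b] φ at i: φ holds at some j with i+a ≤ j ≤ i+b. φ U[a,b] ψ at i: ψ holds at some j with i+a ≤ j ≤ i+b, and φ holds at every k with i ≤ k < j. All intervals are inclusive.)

Check ((!A & D) U[≤1] A) at each j in [8,10]:
  j=8: holds
  j=9: holds
  j=10: fails
Found at j=8 → formula holds.

Yes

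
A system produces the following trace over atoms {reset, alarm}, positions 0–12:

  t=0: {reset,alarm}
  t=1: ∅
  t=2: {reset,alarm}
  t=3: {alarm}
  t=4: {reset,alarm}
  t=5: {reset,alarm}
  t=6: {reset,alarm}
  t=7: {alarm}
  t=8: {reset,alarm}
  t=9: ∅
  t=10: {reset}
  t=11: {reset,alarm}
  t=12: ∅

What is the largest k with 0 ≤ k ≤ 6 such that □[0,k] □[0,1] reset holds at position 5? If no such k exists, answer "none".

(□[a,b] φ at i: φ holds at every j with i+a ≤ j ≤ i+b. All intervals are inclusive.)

□[0,1] reset must hold from j=5 onward; find where it first fails.
  j=5: holds
  j=6: fails
Holds on [5,5], so largest k = 0.

0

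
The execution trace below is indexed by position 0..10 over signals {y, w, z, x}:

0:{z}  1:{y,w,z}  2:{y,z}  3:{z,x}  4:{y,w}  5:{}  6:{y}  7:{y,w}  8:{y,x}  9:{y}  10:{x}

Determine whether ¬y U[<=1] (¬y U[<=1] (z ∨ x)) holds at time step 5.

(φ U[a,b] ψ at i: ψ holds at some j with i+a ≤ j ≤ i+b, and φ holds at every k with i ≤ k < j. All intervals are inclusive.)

Need some j in [5,6] with (¬y U[<=1] (z ∨ x)), and ¬y at every k in [5,j-1].
  j=5: (¬y U[<=1] (z ∨ x)) — fails.
  j=6: (¬y U[<=1] (z ∨ x)) — fails.
No j in the window works → until fails.

Does not hold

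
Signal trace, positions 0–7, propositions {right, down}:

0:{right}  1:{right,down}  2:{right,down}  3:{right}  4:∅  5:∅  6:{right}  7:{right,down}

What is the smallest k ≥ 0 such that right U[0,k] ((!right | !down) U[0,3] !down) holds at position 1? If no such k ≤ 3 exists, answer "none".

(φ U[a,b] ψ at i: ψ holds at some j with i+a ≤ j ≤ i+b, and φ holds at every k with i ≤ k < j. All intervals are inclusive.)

Need earliest j ≥ 1 with ((!right | !down) U[0,3] !down), and right at every k in [1,j-1].
  j=1: rhs fails.
  j=2: rhs fails.
  j=3: rhs holds; lhs holds on [1,2]. k = 2.

2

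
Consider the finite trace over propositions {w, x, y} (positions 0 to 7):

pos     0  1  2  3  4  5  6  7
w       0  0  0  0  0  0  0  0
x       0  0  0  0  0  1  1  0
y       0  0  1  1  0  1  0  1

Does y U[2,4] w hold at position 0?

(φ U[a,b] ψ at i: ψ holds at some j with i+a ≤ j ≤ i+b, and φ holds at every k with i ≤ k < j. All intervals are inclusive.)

No

Need some j in [2,4] with w, and y at every k in [0,j-1].
  j=2: w false.
  j=3: w false.
  j=4: w false.
No j in the window works → until fails.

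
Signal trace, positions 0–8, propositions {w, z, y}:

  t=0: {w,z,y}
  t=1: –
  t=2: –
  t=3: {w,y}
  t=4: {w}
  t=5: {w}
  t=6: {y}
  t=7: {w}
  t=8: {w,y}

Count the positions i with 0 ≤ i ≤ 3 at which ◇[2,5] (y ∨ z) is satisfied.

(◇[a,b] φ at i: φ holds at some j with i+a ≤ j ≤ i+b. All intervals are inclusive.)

Evaluate at each i in [0,3]:
  i=0: ✓ (witness j=3)
  i=1: ✓ (witness j=3)
  i=2: ✓ (witness j=6)
  i=3: ✓ (witness j=6)
Positions where it holds: {0, 1, 2, 3} → 4.

4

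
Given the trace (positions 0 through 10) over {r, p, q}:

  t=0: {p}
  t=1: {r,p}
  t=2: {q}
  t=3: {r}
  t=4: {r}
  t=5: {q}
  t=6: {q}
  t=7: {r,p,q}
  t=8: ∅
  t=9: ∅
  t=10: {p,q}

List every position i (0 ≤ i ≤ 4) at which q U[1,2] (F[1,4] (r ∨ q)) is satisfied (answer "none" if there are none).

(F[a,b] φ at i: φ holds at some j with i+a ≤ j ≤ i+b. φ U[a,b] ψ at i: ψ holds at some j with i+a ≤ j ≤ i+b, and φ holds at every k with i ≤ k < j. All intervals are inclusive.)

Evaluate at each i in [0,4]:
  i=0: ✗ (lhs fails at k=0 before rhs at j=1)
  i=1: ✗ (lhs fails at k=1 before rhs at j=2)
  i=2: ✓ (rhs at j=3; lhs holds on [2,2])
  i=3: ✗ (lhs fails at k=3 before rhs at j=4)
  i=4: ✗ (lhs fails at k=4 before rhs at j=5)

2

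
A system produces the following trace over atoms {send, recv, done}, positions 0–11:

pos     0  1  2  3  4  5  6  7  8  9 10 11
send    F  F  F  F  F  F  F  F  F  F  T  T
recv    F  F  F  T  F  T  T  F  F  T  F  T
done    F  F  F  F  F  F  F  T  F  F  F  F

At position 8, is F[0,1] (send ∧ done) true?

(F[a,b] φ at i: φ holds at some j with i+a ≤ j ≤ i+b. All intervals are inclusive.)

Check (send ∧ done) at each j in [8,9]:
  j=8: false
  j=9: false
No position in the window satisfies it → formula fails.

No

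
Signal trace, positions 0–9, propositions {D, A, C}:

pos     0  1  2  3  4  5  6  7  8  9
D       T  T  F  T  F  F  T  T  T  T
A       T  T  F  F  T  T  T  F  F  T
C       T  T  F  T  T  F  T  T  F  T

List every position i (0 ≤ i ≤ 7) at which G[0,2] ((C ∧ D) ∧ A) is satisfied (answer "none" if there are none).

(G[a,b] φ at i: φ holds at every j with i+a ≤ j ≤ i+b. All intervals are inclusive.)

Evaluate at each i in [0,7]:
  i=0: ✗ (fails at j=2)
  i=1: ✗ (fails at j=2)
  i=2: ✗ (fails at j=2)
  i=3: ✗ (fails at j=3)
  i=4: ✗ (fails at j=4)
  i=5: ✗ (fails at j=5)
  i=6: ✗ (fails at j=7)
  i=7: ✗ (fails at j=7)

none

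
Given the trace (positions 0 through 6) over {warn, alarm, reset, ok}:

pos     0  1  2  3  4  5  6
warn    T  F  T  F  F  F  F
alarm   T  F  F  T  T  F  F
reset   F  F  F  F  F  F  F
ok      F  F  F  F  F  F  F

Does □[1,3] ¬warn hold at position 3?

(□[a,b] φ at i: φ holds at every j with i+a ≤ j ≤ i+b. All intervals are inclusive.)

Check ¬warn at every j in [4,6]:
  j=4: true
  j=5: true
  j=6: true
All positions satisfy it → formula holds.

Yes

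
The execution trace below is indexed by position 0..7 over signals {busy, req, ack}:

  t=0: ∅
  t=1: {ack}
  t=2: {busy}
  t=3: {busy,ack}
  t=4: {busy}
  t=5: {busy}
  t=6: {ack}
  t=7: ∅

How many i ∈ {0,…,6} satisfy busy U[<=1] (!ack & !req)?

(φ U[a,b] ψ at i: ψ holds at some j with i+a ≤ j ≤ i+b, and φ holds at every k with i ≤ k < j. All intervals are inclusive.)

Evaluate at each i in [0,6]:
  i=0: ✓ (rhs at j=0)
  i=1: ✗ (lhs fails at k=1 before rhs at j=2)
  i=2: ✓ (rhs at j=2)
  i=3: ✓ (rhs at j=4; lhs holds on [3,3])
  i=4: ✓ (rhs at j=4)
  i=5: ✓ (rhs at j=5)
  i=6: ✗ (lhs fails at k=6 before rhs at j=7)
Positions where it holds: {0, 2, 3, 4, 5} → 5.

5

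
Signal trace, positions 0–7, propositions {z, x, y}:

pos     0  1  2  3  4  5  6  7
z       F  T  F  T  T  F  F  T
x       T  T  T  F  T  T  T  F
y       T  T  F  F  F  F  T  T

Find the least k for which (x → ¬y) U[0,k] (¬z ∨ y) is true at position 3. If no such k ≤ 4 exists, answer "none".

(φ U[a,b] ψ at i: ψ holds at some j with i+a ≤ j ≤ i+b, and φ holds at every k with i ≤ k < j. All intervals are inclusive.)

Need earliest j ≥ 3 with (¬z ∨ y), and (x → ¬y) at every k in [3,j-1].
  j=3: rhs fails.
  j=4: rhs fails.
  j=5: rhs holds; lhs holds on [3,4]. k = 2.

2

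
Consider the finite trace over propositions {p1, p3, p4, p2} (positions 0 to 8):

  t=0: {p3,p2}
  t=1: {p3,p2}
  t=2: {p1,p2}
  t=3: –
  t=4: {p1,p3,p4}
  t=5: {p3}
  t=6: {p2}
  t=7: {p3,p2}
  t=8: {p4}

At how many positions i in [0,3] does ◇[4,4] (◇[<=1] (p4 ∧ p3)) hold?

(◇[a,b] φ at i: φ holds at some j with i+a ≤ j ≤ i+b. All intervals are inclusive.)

Evaluate at each i in [0,3]:
  i=0: ✓ (witness j=4)
  i=1: ✗ (none in [5,5])
  i=2: ✗ (none in [6,6])
  i=3: ✗ (none in [7,7])
Positions where it holds: {0} → 1.

1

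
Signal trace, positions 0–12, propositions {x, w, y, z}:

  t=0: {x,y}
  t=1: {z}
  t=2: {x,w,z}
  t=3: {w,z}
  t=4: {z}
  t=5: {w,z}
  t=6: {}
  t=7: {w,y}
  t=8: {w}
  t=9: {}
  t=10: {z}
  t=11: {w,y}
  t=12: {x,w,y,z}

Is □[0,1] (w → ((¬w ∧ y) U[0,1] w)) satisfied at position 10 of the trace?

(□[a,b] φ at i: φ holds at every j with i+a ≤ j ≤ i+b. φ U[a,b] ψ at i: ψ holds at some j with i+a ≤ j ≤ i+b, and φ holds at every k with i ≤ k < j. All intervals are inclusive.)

True

Check (w → ((¬w ∧ y) U[0,1] w)) at every j in [10,11]:
  j=10: antecedent false → ✓
  j=11: antecedent true; consequent holds → ✓
All positions satisfy it → formula holds.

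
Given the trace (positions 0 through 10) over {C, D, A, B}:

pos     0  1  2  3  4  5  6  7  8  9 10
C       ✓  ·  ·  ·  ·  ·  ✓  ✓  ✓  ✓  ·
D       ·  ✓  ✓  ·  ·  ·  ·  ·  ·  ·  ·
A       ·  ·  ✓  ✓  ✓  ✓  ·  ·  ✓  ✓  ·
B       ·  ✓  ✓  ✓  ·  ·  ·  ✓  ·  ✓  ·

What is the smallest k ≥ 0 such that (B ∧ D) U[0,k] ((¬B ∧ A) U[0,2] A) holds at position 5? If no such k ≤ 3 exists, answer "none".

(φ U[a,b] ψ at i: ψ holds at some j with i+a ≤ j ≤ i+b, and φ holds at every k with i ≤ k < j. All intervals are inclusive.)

Need earliest j ≥ 5 with ((¬B ∧ A) U[0,2] A), and (B ∧ D) at every k in [5,j-1].
  j=5: rhs holds (empty prefix). k = 0.

0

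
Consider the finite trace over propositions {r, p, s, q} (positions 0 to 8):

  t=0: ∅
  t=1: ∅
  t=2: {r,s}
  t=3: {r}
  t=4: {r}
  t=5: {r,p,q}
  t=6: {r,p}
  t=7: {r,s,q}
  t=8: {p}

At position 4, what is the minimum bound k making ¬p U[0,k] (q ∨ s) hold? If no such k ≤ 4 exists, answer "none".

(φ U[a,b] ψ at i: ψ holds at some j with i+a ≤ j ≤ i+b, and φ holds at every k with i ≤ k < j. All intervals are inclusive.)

1

Need earliest j ≥ 4 with (q ∨ s), and ¬p at every k in [4,j-1].
  j=4: rhs fails.
  j=5: rhs holds; lhs holds on [4,4]. k = 1.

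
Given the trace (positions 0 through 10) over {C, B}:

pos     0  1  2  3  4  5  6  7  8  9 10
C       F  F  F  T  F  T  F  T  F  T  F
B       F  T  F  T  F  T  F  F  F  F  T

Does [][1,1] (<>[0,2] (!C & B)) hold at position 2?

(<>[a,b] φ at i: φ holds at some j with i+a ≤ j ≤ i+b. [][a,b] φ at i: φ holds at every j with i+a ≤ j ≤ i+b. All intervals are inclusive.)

Check <>[0,2] (!C & B) at every j in [3,3]:
  j=3: fails (none in [3,5])
Fails at j=3 → formula fails.

Does not hold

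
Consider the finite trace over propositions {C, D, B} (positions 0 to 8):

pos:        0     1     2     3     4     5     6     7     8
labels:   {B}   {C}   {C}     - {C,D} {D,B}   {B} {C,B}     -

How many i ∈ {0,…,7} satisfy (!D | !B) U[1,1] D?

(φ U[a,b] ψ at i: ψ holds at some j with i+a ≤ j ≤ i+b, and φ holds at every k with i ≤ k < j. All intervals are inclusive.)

Evaluate at each i in [0,7]:
  i=0: ✗ (no rhs in [1,1])
  i=1: ✗ (no rhs in [2,2])
  i=2: ✗ (no rhs in [3,3])
  i=3: ✓ (rhs at j=4; lhs holds on [3,3])
  i=4: ✓ (rhs at j=5; lhs holds on [4,4])
  i=5: ✗ (no rhs in [6,6])
  i=6: ✗ (no rhs in [7,7])
  i=7: ✗ (no rhs in [8,8])
Positions where it holds: {3, 4} → 2.

2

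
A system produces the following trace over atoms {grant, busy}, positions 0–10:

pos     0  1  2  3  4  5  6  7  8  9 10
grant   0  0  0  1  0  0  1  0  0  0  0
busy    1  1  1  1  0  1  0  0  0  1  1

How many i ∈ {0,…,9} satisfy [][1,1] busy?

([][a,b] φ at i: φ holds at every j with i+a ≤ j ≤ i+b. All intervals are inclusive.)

Evaluate at each i in [0,9]:
  i=0: ✓ (all of [1,1])
  i=1: ✓ (all of [2,2])
  i=2: ✓ (all of [3,3])
  i=3: ✗ (fails at j=4)
  i=4: ✓ (all of [5,5])
  i=5: ✗ (fails at j=6)
  i=6: ✗ (fails at j=7)
  i=7: ✗ (fails at j=8)
  i=8: ✓ (all of [9,9])
  i=9: ✓ (all of [10,10])
Positions where it holds: {0, 1, 2, 4, 8, 9} → 6.

6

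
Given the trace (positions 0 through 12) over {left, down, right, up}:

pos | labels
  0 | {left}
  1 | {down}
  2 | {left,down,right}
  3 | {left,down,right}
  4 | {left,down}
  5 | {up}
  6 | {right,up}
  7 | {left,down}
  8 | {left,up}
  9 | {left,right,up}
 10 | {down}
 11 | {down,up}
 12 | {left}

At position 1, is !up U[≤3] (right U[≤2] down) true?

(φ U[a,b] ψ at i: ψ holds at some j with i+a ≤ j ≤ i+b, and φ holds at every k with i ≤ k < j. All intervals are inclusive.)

Yes

Need some j in [1,4] with (right U[≤2] down), and !up at every k in [1,j-1].
  j=1: (right U[≤2] down) holds; no prefix to check → satisfied.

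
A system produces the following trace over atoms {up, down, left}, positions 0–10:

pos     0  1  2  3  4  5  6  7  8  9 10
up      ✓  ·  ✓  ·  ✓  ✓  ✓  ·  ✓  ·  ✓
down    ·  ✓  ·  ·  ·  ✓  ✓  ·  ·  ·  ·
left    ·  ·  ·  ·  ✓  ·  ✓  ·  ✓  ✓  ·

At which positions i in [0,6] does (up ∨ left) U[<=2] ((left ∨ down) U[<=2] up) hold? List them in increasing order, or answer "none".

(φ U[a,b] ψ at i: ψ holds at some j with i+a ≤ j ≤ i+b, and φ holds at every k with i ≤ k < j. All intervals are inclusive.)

0, 1, 2, 4, 5, 6

Evaluate at each i in [0,6]:
  i=0: ✓ (rhs at j=0)
  i=1: ✓ (rhs at j=1)
  i=2: ✓ (rhs at j=2)
  i=3: ✗ (lhs fails at k=3 before rhs at j=4)
  i=4: ✓ (rhs at j=4)
  i=5: ✓ (rhs at j=5)
  i=6: ✓ (rhs at j=6)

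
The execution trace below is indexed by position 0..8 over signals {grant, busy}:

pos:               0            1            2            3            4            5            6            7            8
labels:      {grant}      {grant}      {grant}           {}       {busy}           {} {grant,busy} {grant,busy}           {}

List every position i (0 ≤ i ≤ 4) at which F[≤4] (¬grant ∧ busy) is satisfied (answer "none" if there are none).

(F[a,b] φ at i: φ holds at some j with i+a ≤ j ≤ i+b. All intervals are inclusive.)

0, 1, 2, 3, 4

Evaluate at each i in [0,4]:
  i=0: ✓ (witness j=4)
  i=1: ✓ (witness j=4)
  i=2: ✓ (witness j=4)
  i=3: ✓ (witness j=4)
  i=4: ✓ (witness j=4)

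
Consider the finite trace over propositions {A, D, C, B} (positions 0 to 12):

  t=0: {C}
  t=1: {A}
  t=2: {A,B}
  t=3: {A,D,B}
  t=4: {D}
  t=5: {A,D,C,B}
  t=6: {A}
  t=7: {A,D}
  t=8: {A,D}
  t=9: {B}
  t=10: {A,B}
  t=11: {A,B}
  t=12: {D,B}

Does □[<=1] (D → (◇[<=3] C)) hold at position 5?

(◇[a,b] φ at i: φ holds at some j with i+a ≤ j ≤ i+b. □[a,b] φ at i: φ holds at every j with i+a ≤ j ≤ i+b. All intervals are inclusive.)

Yes

Check (D → (◇[<=3] C)) at every j in [5,6]:
  j=5: antecedent true; consequent holds (witness at 5) → ✓
  j=6: antecedent false → ✓
All positions satisfy it → formula holds.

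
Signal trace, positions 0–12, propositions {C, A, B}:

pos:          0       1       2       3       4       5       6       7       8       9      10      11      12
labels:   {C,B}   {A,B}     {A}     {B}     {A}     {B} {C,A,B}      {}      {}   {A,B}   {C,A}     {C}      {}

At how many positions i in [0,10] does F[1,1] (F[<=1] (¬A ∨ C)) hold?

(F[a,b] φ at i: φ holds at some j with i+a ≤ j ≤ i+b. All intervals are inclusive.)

10

Evaluate at each i in [0,10]:
  i=0: ✗ (none in [1,1])
  i=1: ✓ (witness j=2)
  i=2: ✓ (witness j=3)
  i=3: ✓ (witness j=4)
  i=4: ✓ (witness j=5)
  i=5: ✓ (witness j=6)
  i=6: ✓ (witness j=7)
  i=7: ✓ (witness j=8)
  i=8: ✓ (witness j=9)
  i=9: ✓ (witness j=10)
  i=10: ✓ (witness j=11)
Positions where it holds: {1, 2, 3, 4, 5, 6, 7, 8, 9, 10} → 10.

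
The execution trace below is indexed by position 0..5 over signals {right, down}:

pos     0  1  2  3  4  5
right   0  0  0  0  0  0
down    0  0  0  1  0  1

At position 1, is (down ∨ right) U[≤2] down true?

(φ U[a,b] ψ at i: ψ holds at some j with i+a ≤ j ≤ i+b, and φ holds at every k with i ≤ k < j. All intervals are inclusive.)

Need some j in [1,3] with down, and (down ∨ right) at every k in [1,j-1].
  j=1: down false.
  j=2: down false.
  j=3: down holds, but (down ∨ right) fails at k=1 → not this j.
No j in the window works → until fails.

False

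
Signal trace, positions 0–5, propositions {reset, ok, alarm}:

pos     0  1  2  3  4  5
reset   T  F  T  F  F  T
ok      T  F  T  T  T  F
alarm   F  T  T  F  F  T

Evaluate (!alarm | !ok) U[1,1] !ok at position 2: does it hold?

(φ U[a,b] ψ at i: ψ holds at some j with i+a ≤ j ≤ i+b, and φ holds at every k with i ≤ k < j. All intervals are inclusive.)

Need some j in [3,3] with !ok, and (!alarm | !ok) at every k in [2,j-1].
  j=3: !ok false.
No j in the window works → until fails.

False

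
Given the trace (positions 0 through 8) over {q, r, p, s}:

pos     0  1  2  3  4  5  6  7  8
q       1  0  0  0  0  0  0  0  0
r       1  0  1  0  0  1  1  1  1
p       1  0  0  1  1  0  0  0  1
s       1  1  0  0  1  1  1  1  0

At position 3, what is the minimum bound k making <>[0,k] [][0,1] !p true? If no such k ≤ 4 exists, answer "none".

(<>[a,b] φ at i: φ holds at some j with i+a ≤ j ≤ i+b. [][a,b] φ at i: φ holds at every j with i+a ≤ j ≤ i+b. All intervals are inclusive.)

Scan j = 3,4,… for [][0,1] !p:
  j=3: fails
  j=4: fails
  j=5: holds
First hit at j=5, so smallest k = 5-3 = 2.

2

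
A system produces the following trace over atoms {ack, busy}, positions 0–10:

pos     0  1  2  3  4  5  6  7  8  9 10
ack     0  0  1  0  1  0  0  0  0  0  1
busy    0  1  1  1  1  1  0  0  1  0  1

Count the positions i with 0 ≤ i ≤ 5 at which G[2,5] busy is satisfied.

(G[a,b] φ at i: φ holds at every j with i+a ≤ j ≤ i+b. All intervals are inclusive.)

Evaluate at each i in [0,5]:
  i=0: ✓ (all of [2,5])
  i=1: ✗ (fails at j=6)
  i=2: ✗ (fails at j=6)
  i=3: ✗ (fails at j=6)
  i=4: ✗ (fails at j=6)
  i=5: ✗ (fails at j=7)
Positions where it holds: {0} → 1.

1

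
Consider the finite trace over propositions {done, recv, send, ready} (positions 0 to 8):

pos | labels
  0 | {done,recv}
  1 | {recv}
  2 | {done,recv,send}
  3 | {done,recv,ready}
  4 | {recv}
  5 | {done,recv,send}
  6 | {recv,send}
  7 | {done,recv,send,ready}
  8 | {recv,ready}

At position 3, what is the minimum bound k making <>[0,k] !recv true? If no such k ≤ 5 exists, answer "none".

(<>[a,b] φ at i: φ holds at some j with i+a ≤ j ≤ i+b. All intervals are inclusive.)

Scan j = 3,4,… for !recv:
  j=3: fails
  j=4: fails
  j=5: fails
  j=6: fails
  j=7: fails
  j=8: fails
No j in [3,8] satisfies it → none.

none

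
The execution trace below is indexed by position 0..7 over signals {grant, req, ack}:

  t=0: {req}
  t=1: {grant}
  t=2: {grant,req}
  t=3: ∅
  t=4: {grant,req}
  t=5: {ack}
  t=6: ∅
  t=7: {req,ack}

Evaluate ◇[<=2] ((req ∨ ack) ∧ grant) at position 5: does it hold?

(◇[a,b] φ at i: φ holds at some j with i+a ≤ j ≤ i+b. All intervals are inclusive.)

Check ((req ∨ ack) ∧ grant) at each j in [5,7]:
  j=5: false
  j=6: false
  j=7: false
No position in the window satisfies it → formula fails.

Does not hold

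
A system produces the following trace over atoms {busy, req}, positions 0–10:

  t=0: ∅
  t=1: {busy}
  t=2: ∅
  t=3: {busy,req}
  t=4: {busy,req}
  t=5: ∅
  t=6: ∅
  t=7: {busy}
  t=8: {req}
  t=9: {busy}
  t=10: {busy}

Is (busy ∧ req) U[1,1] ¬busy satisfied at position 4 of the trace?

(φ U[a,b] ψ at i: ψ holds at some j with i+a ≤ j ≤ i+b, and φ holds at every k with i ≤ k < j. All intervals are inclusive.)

Need some j in [5,5] with ¬busy, and (busy ∧ req) at every k in [4,j-1].
  j=5: ¬busy holds; (busy ∧ req) holds at every k in [4,4] → satisfied.

Yes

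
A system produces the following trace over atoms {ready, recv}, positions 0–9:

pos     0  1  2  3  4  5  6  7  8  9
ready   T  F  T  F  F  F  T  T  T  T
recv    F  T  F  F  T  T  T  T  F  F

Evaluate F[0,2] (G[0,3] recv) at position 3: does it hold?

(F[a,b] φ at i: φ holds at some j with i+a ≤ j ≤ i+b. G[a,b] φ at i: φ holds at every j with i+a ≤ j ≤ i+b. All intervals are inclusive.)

Yes

Check G[0,3] recv at each j in [3,5]:
  j=3: fails at 3
  j=4: holds on [4,7]
  j=5: fails at 8
Found at j=4 → formula holds.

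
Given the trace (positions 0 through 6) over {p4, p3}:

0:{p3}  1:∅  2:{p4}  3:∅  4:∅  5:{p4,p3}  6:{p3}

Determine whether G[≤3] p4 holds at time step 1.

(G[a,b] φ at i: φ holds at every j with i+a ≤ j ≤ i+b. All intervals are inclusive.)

Does not hold

Check p4 at every j in [1,4]:
  j=1: false
  j=2: true
  j=3: false
  j=4: false
Fails at j=1 → formula fails.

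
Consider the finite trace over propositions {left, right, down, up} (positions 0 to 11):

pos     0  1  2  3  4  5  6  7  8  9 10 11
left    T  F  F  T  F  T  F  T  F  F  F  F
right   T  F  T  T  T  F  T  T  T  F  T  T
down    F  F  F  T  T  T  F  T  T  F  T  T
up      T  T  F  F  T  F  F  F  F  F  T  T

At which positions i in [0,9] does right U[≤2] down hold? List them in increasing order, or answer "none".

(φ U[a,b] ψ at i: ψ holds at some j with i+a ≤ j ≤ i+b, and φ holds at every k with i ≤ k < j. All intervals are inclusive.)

Evaluate at each i in [0,9]:
  i=0: ✗ (no rhs in [0,2])
  i=1: ✗ (lhs fails at k=1 before rhs at j=3)
  i=2: ✓ (rhs at j=3; lhs holds on [2,2])
  i=3: ✓ (rhs at j=3)
  i=4: ✓ (rhs at j=4)
  i=5: ✓ (rhs at j=5)
  i=6: ✓ (rhs at j=7; lhs holds on [6,6])
  i=7: ✓ (rhs at j=7)
  i=8: ✓ (rhs at j=8)
  i=9: ✗ (lhs fails at k=9 before rhs at j=10)

2, 3, 4, 5, 6, 7, 8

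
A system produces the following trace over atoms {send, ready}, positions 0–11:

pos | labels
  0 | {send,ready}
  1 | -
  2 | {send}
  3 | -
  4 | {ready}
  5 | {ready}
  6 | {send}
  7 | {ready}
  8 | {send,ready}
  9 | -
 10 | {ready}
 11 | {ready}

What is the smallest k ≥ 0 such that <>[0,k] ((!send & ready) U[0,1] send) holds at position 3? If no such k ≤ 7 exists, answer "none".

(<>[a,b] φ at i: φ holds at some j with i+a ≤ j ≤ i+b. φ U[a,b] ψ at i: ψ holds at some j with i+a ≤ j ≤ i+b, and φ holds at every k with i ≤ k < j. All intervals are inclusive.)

Scan j = 3,4,… for ((!send & ready) U[0,1] send):
  j=3: fails
  j=4: fails
  j=5: holds
First hit at j=5, so smallest k = 5-3 = 2.

2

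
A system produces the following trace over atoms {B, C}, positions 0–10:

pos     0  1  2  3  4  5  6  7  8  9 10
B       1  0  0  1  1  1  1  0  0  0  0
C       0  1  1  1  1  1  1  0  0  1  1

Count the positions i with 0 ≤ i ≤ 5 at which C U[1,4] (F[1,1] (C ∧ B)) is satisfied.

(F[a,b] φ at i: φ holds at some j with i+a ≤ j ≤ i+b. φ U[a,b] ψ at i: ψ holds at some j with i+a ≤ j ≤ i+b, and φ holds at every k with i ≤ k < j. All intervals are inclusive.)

4

Evaluate at each i in [0,5]:
  i=0: ✗ (lhs fails at k=0 before rhs at j=2)
  i=1: ✓ (rhs at j=2; lhs holds on [1,1])
  i=2: ✓ (rhs at j=3; lhs holds on [2,2])
  i=3: ✓ (rhs at j=4; lhs holds on [3,3])
  i=4: ✓ (rhs at j=5; lhs holds on [4,4])
  i=5: ✗ (no rhs in [6,9])
Positions where it holds: {1, 2, 3, 4} → 4.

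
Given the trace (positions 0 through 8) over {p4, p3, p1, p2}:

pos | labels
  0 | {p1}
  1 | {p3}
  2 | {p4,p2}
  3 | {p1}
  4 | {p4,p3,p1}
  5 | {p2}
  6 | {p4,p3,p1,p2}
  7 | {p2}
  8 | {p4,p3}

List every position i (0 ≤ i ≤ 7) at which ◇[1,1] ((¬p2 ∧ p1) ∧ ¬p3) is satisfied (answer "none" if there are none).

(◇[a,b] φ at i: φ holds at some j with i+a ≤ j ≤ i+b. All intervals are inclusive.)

2

Evaluate at each i in [0,7]:
  i=0: ✗ (none in [1,1])
  i=1: ✗ (none in [2,2])
  i=2: ✓ (witness j=3)
  i=3: ✗ (none in [4,4])
  i=4: ✗ (none in [5,5])
  i=5: ✗ (none in [6,6])
  i=6: ✗ (none in [7,7])
  i=7: ✗ (none in [8,8])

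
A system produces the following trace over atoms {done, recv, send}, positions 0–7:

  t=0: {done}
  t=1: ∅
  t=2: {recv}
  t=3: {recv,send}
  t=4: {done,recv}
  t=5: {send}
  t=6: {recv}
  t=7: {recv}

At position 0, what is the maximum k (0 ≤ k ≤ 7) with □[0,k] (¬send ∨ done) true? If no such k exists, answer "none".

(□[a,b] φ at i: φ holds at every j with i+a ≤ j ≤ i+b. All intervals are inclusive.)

2

(¬send ∨ done) must hold from j=0 onward; find where it first fails.
  j=0: holds
  j=1: holds
  j=2: holds
  j=3: fails
Holds on [0,2], so largest k = 2.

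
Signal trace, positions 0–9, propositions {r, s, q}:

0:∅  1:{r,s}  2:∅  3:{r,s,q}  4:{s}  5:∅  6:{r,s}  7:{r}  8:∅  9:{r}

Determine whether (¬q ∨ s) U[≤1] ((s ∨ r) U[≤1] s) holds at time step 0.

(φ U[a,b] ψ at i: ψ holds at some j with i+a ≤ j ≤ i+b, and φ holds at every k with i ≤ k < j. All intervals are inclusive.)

Need some j in [0,1] with ((s ∨ r) U[≤1] s), and (¬q ∨ s) at every k in [0,j-1].
  j=0: ((s ∨ r) U[≤1] s) — fails.
  j=1: ((s ∨ r) U[≤1] s) holds; (¬q ∨ s) holds at every k in [0,0] → satisfied.

Yes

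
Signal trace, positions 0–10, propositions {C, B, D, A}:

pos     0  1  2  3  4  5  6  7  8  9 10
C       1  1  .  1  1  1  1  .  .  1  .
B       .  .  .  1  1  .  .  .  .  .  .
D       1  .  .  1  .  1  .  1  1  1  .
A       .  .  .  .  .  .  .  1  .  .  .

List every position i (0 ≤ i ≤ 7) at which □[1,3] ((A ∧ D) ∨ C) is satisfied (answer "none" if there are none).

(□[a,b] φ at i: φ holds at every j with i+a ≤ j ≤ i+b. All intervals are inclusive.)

Evaluate at each i in [0,7]:
  i=0: ✗ (fails at j=2)
  i=1: ✗ (fails at j=2)
  i=2: ✓ (all of [3,5])
  i=3: ✓ (all of [4,6])
  i=4: ✓ (all of [5,7])
  i=5: ✗ (fails at j=8)
  i=6: ✗ (fails at j=8)
  i=7: ✗ (fails at j=8)

2, 3, 4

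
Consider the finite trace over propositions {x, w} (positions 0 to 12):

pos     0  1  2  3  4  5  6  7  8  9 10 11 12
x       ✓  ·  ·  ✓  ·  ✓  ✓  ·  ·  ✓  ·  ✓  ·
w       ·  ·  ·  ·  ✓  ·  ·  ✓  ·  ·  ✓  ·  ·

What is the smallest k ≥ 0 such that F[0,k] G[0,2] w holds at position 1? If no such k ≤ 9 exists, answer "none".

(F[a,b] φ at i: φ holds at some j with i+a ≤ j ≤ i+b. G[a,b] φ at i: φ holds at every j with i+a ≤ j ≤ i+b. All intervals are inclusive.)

none

Scan j = 1,2,… for G[0,2] w:
  j=1: fails
  j=2: fails
  j=3: fails
  j=4: fails
  j=5: fails
  j=6: fails
  j=7: fails
  j=8: fails
  j=9: fails
  j=10: fails
No j in [1,10] satisfies it → none.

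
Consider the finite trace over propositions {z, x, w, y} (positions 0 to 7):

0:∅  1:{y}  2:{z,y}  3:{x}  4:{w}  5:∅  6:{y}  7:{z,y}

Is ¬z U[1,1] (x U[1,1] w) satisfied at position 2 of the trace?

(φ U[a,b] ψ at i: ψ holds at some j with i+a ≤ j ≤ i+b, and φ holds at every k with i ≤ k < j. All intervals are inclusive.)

Need some j in [3,3] with (x U[1,1] w), and ¬z at every k in [2,j-1].
  j=3: (x U[1,1] w) holds, but ¬z fails at k=2 → not this j.
No j in the window works → until fails.

No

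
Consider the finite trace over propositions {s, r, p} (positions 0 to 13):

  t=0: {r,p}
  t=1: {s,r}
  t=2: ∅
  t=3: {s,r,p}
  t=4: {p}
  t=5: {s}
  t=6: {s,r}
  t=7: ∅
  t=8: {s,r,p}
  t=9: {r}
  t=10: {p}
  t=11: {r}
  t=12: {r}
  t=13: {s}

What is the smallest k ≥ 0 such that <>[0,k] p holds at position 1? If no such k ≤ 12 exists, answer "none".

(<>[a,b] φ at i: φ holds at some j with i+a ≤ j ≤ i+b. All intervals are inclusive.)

Scan j = 1,2,… for p:
  j=1: fails
  j=2: fails
  j=3: holds
First hit at j=3, so smallest k = 3-1 = 2.

2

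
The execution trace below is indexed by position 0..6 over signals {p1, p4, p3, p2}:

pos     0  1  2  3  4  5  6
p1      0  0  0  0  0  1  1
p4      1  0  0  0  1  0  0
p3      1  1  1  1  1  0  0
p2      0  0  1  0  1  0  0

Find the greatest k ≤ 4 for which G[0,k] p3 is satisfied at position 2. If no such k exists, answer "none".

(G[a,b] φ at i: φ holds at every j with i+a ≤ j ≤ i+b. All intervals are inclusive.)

p3 must hold from j=2 onward; find where it first fails.
  j=2: holds
  j=3: holds
  j=4: holds
  j=5: fails
Holds on [2,4], so largest k = 2.

2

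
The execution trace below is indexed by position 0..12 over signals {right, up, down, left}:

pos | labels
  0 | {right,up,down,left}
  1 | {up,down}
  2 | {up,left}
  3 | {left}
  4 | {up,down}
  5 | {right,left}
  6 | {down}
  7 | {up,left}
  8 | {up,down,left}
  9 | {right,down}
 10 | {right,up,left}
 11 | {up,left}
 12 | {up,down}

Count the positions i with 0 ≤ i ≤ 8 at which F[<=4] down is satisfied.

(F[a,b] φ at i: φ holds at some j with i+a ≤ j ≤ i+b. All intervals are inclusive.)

Evaluate at each i in [0,8]:
  i=0: ✓ (witness j=0)
  i=1: ✓ (witness j=1)
  i=2: ✓ (witness j=4)
  i=3: ✓ (witness j=4)
  i=4: ✓ (witness j=4)
  i=5: ✓ (witness j=6)
  i=6: ✓ (witness j=6)
  i=7: ✓ (witness j=8)
  i=8: ✓ (witness j=8)
Positions where it holds: {0, 1, 2, 3, 4, 5, 6, 7, 8} → 9.

9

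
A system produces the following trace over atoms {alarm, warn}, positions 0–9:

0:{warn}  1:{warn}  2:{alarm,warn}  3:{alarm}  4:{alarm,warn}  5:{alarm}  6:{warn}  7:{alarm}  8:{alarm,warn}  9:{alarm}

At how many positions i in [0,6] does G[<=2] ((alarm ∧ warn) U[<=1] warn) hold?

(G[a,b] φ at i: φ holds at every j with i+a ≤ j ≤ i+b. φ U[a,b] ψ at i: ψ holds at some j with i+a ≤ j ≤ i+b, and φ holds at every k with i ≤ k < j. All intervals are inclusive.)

1

Evaluate at each i in [0,6]:
  i=0: ✓ (all of [0,2])
  i=1: ✗ (fails at j=3)
  i=2: ✗ (fails at j=3)
  i=3: ✗ (fails at j=3)
  i=4: ✗ (fails at j=5)
  i=5: ✗ (fails at j=5)
  i=6: ✗ (fails at j=7)
Positions where it holds: {0} → 1.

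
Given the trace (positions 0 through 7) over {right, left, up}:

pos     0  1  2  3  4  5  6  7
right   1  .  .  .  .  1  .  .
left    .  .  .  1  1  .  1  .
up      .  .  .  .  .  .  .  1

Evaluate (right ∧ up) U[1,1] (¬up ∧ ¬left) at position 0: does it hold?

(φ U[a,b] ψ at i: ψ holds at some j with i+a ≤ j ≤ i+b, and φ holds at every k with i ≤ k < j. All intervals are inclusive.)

Does not hold

Need some j in [1,1] with (¬up ∧ ¬left), and (right ∧ up) at every k in [0,j-1].
  j=1: (¬up ∧ ¬left) holds, but (right ∧ up) fails at k=0 → not this j.
No j in the window works → until fails.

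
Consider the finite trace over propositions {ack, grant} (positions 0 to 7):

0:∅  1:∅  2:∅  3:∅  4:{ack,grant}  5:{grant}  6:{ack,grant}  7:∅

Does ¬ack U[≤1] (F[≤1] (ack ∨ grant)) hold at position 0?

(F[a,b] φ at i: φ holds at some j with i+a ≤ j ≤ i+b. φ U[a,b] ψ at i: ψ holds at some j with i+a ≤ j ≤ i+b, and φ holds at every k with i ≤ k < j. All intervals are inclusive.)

Need some j in [0,1] with F[≤1] (ack ∨ grant), and ¬ack at every k in [0,j-1].
  j=0: F[≤1] (ack ∨ grant) — fails (none in [0,1]).
  j=1: F[≤1] (ack ∨ grant) — fails (none in [1,2]).
No j in the window works → until fails.

No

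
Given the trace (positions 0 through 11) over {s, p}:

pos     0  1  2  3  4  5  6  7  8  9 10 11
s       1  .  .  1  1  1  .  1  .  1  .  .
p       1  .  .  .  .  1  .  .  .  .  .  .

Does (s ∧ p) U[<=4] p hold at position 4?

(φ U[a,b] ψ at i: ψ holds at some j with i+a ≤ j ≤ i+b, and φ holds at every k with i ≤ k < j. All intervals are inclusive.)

False

Need some j in [4,8] with p, and (s ∧ p) at every k in [4,j-1].
  j=4: p false.
  j=5: p holds, but (s ∧ p) fails at k=4 → not this j.
  j=6: p false.
  j=7: p false.
  j=8: p false.
No j in the window works → until fails.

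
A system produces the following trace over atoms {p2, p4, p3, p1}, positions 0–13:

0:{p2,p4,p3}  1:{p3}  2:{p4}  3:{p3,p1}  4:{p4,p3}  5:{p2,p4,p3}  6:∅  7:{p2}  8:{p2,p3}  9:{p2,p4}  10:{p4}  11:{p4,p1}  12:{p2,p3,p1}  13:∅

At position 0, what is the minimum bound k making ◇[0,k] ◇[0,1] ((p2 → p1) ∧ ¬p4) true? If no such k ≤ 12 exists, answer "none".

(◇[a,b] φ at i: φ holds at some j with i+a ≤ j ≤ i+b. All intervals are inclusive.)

Scan j = 0,1,… for ◇[0,1] ((p2 → p1) ∧ ¬p4):
  j=0: holds
First hit at j=0, so smallest k = 0-0 = 0.

0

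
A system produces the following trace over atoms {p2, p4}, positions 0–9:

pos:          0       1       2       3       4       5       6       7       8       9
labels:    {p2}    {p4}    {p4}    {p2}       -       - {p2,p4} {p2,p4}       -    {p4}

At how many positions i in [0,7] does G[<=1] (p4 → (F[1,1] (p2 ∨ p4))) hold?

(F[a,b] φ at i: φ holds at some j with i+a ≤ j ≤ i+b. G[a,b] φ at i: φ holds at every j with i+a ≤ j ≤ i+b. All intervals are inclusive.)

Evaluate at each i in [0,7]:
  i=0: ✓ (all of [0,1])
  i=1: ✓ (all of [1,2])
  i=2: ✓ (all of [2,3])
  i=3: ✓ (all of [3,4])
  i=4: ✓ (all of [4,5])
  i=5: ✓ (all of [5,6])
  i=6: ✗ (fails at j=7)
  i=7: ✗ (fails at j=7)
Positions where it holds: {0, 1, 2, 3, 4, 5} → 6.

6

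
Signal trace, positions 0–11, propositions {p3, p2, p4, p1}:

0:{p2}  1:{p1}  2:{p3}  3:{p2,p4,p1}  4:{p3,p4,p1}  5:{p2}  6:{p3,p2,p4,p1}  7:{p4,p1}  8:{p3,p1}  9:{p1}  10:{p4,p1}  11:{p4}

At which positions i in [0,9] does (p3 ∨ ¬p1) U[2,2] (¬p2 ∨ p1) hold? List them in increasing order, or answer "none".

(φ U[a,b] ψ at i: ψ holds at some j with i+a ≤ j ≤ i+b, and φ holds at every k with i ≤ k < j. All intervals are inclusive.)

Evaluate at each i in [0,9]:
  i=0: ✗ (lhs fails at k=1 before rhs at j=2)
  i=1: ✗ (lhs fails at k=1 before rhs at j=3)
  i=2: ✗ (lhs fails at k=3 before rhs at j=4)
  i=3: ✗ (no rhs in [5,5])
  i=4: ✓ (rhs at j=6; lhs holds on [4,5])
  i=5: ✓ (rhs at j=7; lhs holds on [5,6])
  i=6: ✗ (lhs fails at k=7 before rhs at j=8)
  i=7: ✗ (lhs fails at k=7 before rhs at j=9)
  i=8: ✗ (lhs fails at k=9 before rhs at j=10)
  i=9: ✗ (lhs fails at k=9 before rhs at j=11)

4, 5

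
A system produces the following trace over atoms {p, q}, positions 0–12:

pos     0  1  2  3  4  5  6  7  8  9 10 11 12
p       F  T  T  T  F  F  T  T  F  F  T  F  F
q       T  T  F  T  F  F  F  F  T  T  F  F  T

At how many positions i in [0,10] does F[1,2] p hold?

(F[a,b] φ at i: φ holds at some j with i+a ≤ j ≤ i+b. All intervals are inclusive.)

8

Evaluate at each i in [0,10]:
  i=0: ✓ (witness j=1)
  i=1: ✓ (witness j=2)
  i=2: ✓ (witness j=3)
  i=3: ✗ (none in [4,5])
  i=4: ✓ (witness j=6)
  i=5: ✓ (witness j=6)
  i=6: ✓ (witness j=7)
  i=7: ✗ (none in [8,9])
  i=8: ✓ (witness j=10)
  i=9: ✓ (witness j=10)
  i=10: ✗ (none in [11,12])
Positions where it holds: {0, 1, 2, 4, 5, 6, 8, 9} → 8.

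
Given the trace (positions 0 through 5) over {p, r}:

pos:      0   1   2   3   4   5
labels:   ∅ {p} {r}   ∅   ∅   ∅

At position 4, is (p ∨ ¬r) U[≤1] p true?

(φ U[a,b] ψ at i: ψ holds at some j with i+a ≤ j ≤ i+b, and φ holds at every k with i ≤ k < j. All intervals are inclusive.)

Does not hold

Need some j in [4,5] with p, and (p ∨ ¬r) at every k in [4,j-1].
  j=4: p false.
  j=5: p false.
No j in the window works → until fails.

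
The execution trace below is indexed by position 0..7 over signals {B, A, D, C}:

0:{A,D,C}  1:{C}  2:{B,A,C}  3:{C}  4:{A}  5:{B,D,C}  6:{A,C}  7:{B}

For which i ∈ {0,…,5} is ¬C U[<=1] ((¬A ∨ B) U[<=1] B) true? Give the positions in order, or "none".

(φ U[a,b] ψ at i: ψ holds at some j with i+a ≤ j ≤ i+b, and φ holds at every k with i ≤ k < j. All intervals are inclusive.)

Evaluate at each i in [0,5]:
  i=0: ✗ (lhs fails at k=0 before rhs at j=1)
  i=1: ✓ (rhs at j=1)
  i=2: ✓ (rhs at j=2)
  i=3: ✗ (no rhs in [3,4])
  i=4: ✓ (rhs at j=5; lhs holds on [4,4])
  i=5: ✓ (rhs at j=5)

1, 2, 4, 5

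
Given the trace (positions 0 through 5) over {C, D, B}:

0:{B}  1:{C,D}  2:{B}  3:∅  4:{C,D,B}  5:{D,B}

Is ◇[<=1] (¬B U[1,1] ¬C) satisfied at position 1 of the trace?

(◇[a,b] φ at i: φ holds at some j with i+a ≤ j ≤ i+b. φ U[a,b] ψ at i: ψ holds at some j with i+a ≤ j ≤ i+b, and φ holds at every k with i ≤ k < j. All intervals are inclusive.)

Check (¬B U[1,1] ¬C) at each j in [1,2]:
  j=1: holds
  j=2: fails
Found at j=1 → formula holds.

Yes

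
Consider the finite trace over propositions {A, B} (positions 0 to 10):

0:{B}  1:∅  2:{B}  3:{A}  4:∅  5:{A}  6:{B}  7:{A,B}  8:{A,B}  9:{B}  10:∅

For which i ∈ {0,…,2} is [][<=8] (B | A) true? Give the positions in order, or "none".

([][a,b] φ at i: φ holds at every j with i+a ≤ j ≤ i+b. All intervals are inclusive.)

none

Evaluate at each i in [0,2]:
  i=0: ✗ (fails at j=1)
  i=1: ✗ (fails at j=1)
  i=2: ✗ (fails at j=4)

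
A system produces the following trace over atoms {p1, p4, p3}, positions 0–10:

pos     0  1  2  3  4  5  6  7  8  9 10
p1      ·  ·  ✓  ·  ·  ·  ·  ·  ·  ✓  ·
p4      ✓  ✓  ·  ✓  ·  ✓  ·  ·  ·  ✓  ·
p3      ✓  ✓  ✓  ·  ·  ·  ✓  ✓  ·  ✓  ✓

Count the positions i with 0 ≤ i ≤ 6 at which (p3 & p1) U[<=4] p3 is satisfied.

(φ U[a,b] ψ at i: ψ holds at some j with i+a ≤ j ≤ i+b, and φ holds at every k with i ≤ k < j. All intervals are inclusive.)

4

Evaluate at each i in [0,6]:
  i=0: ✓ (rhs at j=0)
  i=1: ✓ (rhs at j=1)
  i=2: ✓ (rhs at j=2)
  i=3: ✗ (lhs fails at k=3 before rhs at j=6)
  i=4: ✗ (lhs fails at k=4 before rhs at j=6)
  i=5: ✗ (lhs fails at k=5 before rhs at j=6)
  i=6: ✓ (rhs at j=6)
Positions where it holds: {0, 1, 2, 6} → 4.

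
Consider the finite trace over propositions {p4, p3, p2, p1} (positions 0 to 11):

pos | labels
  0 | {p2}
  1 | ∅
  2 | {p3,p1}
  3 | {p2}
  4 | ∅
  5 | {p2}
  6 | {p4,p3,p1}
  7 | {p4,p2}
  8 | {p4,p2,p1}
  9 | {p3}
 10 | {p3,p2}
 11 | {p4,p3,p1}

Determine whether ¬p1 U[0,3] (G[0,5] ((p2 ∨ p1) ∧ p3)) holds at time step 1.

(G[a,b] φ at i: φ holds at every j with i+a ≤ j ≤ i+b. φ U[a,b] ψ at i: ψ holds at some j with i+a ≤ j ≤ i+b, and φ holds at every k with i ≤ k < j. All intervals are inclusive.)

No

Need some j in [1,4] with G[0,5] ((p2 ∨ p1) ∧ p3), and ¬p1 at every k in [1,j-1].
  j=1: G[0,5] ((p2 ∨ p1) ∧ p3) — fails at 1.
  j=2: G[0,5] ((p2 ∨ p1) ∧ p3) — fails at 3.
  j=3: G[0,5] ((p2 ∨ p1) ∧ p3) — fails at 3.
  j=4: G[0,5] ((p2 ∨ p1) ∧ p3) — fails at 4.
No j in the window works → until fails.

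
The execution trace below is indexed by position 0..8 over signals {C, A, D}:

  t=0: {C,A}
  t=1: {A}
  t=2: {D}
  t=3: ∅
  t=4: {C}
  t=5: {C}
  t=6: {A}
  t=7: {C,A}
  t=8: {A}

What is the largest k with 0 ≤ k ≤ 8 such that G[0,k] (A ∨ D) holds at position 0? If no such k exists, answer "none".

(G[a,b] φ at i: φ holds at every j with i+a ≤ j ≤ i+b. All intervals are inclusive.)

2

(A ∨ D) must hold from j=0 onward; find where it first fails.
  j=0: holds
  j=1: holds
  j=2: holds
  j=3: fails
Holds on [0,2], so largest k = 2.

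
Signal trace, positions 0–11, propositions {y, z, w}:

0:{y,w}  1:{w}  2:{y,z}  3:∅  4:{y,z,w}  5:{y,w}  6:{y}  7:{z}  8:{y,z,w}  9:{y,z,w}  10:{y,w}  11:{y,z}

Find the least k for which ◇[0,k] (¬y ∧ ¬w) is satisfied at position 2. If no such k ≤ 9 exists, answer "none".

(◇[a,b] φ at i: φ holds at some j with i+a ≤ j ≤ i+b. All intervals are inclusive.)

Scan j = 2,3,… for (¬y ∧ ¬w):
  j=2: fails
  j=3: holds
First hit at j=3, so smallest k = 3-2 = 1.

1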